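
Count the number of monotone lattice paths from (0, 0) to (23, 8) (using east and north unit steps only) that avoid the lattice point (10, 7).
Number of paths = 7616453

Total paths from (0, 0) to (23, 8): C(31, 23) = 7888725. Paths through (10, 7): (paths (0, 0) → (10, 7)) × (paths (10, 7) → (23, 8)) = C(17, 10) · C(14, 13) = 19448 · 14 = 272272. Avoidance count = 7888725 − 272272 = 7616453.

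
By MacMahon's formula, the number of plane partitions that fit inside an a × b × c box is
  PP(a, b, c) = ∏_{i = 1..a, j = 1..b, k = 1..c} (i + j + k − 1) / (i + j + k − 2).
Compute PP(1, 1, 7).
PP(1, 1, 7) = 8

Evaluate the triple product over i = 1..1, j = 1..1, k = 1..7. The factors are (2/1) · (3/2) · (4/3) · (5/4) · (6/5) · (7/6) · (8/7). The numerators and denominators telescope so the product is an integer; carrying out the multiplication exactly gives PP(1, 1, 7) = 8.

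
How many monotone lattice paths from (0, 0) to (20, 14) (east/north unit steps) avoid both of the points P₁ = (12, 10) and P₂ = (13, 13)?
Number of paths = 1009373742

Inclusion–exclusion. Total paths: C(34, 20) = 1391975640. Through P₁: C(22, 12)·C(12, 8) = 320089770. Through P₂: C(26, 13)·C(8, 7) = 83204800. Since P₁ is strictly southwest of P₂, a monotone path through both must visit P₁ then P₂; paths through both = C(22, 12)·C(4, 1)·C(8, 7) = 20692672. Avoid both = 1391975640 − 320089770 − 83204800 + 20692672 = 1009373742.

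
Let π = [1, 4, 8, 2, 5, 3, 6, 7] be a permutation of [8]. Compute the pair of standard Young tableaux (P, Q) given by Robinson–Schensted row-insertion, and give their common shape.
P = [1, 2, 3, 6, 7] / [4, 5] / [8];  Q = [1, 2, 3, 7, 8] / [4, 5] / [6];  common shape = (5, 2, 1)

Row-insert the values π_1, π_2, … into P one at a time, bumping the leftmost entry strictly greater than the inserted value down to the next row. The recording tableau Q records, in position (i, j), the step at which that cell was added to P.
  Insert 1 (step 1): P = [1];  Q = [1]
  Insert 4 (step 2): P = [1, 4];  Q = [1, 2]
  Insert 8 (step 3): P = [1, 4, 8];  Q = [1, 2, 3]
  Insert 2 (step 4): P = [1, 2, 8] / [4];  Q = [1, 2, 3] / [4]
  Insert 5 (step 5): P = [1, 2, 5] / [4, 8];  Q = [1, 2, 3] / [4, 5]
  Insert 3 (step 6): P = [1, 2, 3] / [4, 5] / [8];  Q = [1, 2, 3] / [4, 5] / [6]
  Insert 6 (step 7): P = [1, 2, 3, 6] / [4, 5] / [8];  Q = [1, 2, 3, 7] / [4, 5] / [6]
  Insert 7 (step 8): P = [1, 2, 3, 6, 7] / [4, 5] / [8];  Q = [1, 2, 3, 7, 8] / [4, 5] / [6]
Final shape: (5, 2, 1).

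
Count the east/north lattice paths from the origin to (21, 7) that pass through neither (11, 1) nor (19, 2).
Number of paths = 1085802

Inclusion–exclusion. Total paths: C(28, 21) = 1184040. Through P₁: C(12, 11)·C(16, 10) = 96096. Through P₂: C(21, 19)·C(7, 2) = 4410. Since P₁ is strictly southwest of P₂, a monotone path through both must visit P₁ then P₂; paths through both = C(12, 11)·C(9, 8)·C(7, 2) = 2268. Avoid both = 1184040 − 96096 − 4410 + 2268 = 1085802.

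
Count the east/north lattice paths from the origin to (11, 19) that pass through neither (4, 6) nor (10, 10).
Number of paths = 36941540

Inclusion–exclusion. Total paths: C(30, 11) = 54627300. Through P₁: C(10, 4)·C(20, 7) = 16279200. Through P₂: C(20, 10)·C(10, 1) = 1847560. Since P₁ is strictly southwest of P₂, a monotone path through both must visit P₁ then P₂; paths through both = C(10, 4)·C(10, 6)·C(10, 1) = 441000. Avoid both = 54627300 − 16279200 − 1847560 + 441000 = 36941540.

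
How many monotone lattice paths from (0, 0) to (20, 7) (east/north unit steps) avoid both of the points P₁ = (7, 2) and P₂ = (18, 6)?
Number of paths = 323214

Inclusion–exclusion. Total paths: C(27, 20) = 888030. Through P₁: C(9, 7)·C(18, 13) = 308448. Through P₂: C(24, 18)·C(3, 2) = 403788. Since P₁ is strictly southwest of P₂, a monotone path through both must visit P₁ then P₂; paths through both = C(9, 7)·C(15, 11)·C(3, 2) = 147420. Avoid both = 888030 − 308448 − 403788 + 147420 = 323214.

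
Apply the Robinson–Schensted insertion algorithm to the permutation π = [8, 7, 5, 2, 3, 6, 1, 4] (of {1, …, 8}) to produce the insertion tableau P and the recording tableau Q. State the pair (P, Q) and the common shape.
P = [1, 3, 4] / [2, 6] / [5] / [7] / [8];  Q = [1, 5, 6] / [2, 8] / [3] / [4] / [7];  common shape = (3, 2, 1, 1, 1)

Row-insert the values π_1, π_2, … into P one at a time, bumping the leftmost entry strictly greater than the inserted value down to the next row. The recording tableau Q records, in position (i, j), the step at which that cell was added to P.
  Insert 8 (step 1): P = [8];  Q = [1]
  Insert 7 (step 2): P = [7] / [8];  Q = [1] / [2]
  Insert 5 (step 3): P = [5] / [7] / [8];  Q = [1] / [2] / [3]
  Insert 2 (step 4): P = [2] / [5] / [7] / [8];  Q = [1] / [2] / [3] / [4]
  Insert 3 (step 5): P = [2, 3] / [5] / [7] / [8];  Q = [1, 5] / [2] / [3] / [4]
  Insert 6 (step 6): P = [2, 3, 6] / [5] / [7] / [8];  Q = [1, 5, 6] / [2] / [3] / [4]
  Insert 1 (step 7): P = [1, 3, 6] / [2] / [5] / [7] / [8];  Q = [1, 5, 6] / [2] / [3] / [4] / [7]
  Insert 4 (step 8): P = [1, 3, 4] / [2, 6] / [5] / [7] / [8];  Q = [1, 5, 6] / [2, 8] / [3] / [4] / [7]
Final shape: (3, 2, 1, 1, 1).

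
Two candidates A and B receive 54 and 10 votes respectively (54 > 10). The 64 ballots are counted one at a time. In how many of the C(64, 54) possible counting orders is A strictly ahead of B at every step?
Strict-lead orderings = 104137835186

Total orderings of the 64 votes with 54 for A: C(64, 54) = 151473214816. By the Bertrand ballot formula (Cycle Lemma / reflection principle), the number of orderings in which A is strictly ahead of B throughout is (p − q)/(p + q) · C(p + q, p) = (54 − 10)/(54 + 10) · 151473214816 = 104137835186.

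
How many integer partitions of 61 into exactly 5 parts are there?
p(61, 5 parts) = 5608

Partitions of n into exactly k parts are in bijection with partitions of n − k into at most k parts (subtract 1 from each part). So p(61, exactly 5) = p(56, parts ≤ 5). Computing via the recurrence p(m, j) = p(m, j−1) + p(m−j, j) gives 5608.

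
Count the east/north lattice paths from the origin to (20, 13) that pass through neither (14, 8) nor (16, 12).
Number of paths = 297306675

Inclusion–exclusion. Total paths: C(33, 20) = 573166440. Through P₁: C(22, 14)·C(11, 6) = 147733740. Through P₂: C(28, 16)·C(5, 4) = 152108775. Since P₁ is strictly southwest of P₂, a monotone path through both must visit P₁ then P₂; paths through both = C(22, 14)·C(6, 2)·C(5, 4) = 23982750. Avoid both = 573166440 − 147733740 − 152108775 + 23982750 = 297306675.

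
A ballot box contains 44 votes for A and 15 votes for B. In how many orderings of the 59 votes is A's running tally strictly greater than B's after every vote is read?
Strict-lead orderings = 19609685422740

Total orderings of the 59 votes with 44 for A: C(59, 44) = 39895566894540. By the Bertrand ballot formula (Cycle Lemma / reflection principle), the number of orderings in which A is strictly ahead of B throughout is (p − q)/(p + q) · C(p + q, p) = (44 − 15)/(44 + 15) · 39895566894540 = 19609685422740.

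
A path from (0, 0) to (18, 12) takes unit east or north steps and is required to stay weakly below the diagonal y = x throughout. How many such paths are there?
Number of paths = 31865925

By the reflection principle (André's argument), the number of monotone paths to (18, 12) with n ≤ m that never go above y = x is C(30, 18) − C(30, 19) = 86493225 − 54627300 = 31865925.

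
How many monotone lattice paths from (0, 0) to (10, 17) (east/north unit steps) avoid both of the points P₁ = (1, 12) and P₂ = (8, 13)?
Number of paths = 5359469

Inclusion–exclusion. Total paths: C(27, 10) = 8436285. Through P₁: C(13, 1)·C(14, 9) = 26026. Through P₂: C(21, 8)·C(6, 2) = 3052350. Since P₁ is strictly southwest of P₂, a monotone path through both must visit P₁ then P₂; paths through both = C(13, 1)·C(8, 7)·C(6, 2) = 1560. Avoid both = 8436285 − 26026 − 3052350 + 1560 = 5359469.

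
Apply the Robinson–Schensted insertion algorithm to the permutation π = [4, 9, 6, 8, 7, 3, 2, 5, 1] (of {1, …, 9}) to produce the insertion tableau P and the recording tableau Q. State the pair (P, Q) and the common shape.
P = [1, 5, 7] / [2, 6] / [3] / [4] / [8] / [9];  Q = [1, 2, 4] / [3, 8] / [5] / [6] / [7] / [9];  common shape = (3, 2, 1, 1, 1, 1)

Row-insert the values π_1, π_2, … into P one at a time, bumping the leftmost entry strictly greater than the inserted value down to the next row. The recording tableau Q records, in position (i, j), the step at which that cell was added to P.
  Insert 4 (step 1): P = [4];  Q = [1]
  Insert 9 (step 2): P = [4, 9];  Q = [1, 2]
  Insert 6 (step 3): P = [4, 6] / [9];  Q = [1, 2] / [3]
  Insert 8 (step 4): P = [4, 6, 8] / [9];  Q = [1, 2, 4] / [3]
  Insert 7 (step 5): P = [4, 6, 7] / [8] / [9];  Q = [1, 2, 4] / [3] / [5]
  Insert 3 (step 6): P = [3, 6, 7] / [4] / [8] / [9];  Q = [1, 2, 4] / [3] / [5] / [6]
  Insert 2 (step 7): P = [2, 6, 7] / [3] / [4] / [8] / [9];  Q = [1, 2, 4] / [3] / [5] / [6] / [7]
  Insert 5 (step 8): P = [2, 5, 7] / [3, 6] / [4] / [8] / [9];  Q = [1, 2, 4] / [3, 8] / [5] / [6] / [7]
  Insert 1 (step 9): P = [1, 5, 7] / [2, 6] / [3] / [4] / [8] / [9];  Q = [1, 2, 4] / [3, 8] / [5] / [6] / [7] / [9]
Final shape: (3, 2, 1, 1, 1, 1).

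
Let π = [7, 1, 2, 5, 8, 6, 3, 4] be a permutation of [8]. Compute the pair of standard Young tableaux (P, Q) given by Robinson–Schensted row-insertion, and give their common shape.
P = [1, 2, 3, 4] / [5, 6] / [7, 8];  Q = [1, 3, 4, 5] / [2, 6] / [7, 8];  common shape = (4, 2, 2)

Row-insert the values π_1, π_2, … into P one at a time, bumping the leftmost entry strictly greater than the inserted value down to the next row. The recording tableau Q records, in position (i, j), the step at which that cell was added to P.
  Insert 7 (step 1): P = [7];  Q = [1]
  Insert 1 (step 2): P = [1] / [7];  Q = [1] / [2]
  Insert 2 (step 3): P = [1, 2] / [7];  Q = [1, 3] / [2]
  Insert 5 (step 4): P = [1, 2, 5] / [7];  Q = [1, 3, 4] / [2]
  Insert 8 (step 5): P = [1, 2, 5, 8] / [7];  Q = [1, 3, 4, 5] / [2]
  Insert 6 (step 6): P = [1, 2, 5, 6] / [7, 8];  Q = [1, 3, 4, 5] / [2, 6]
  Insert 3 (step 7): P = [1, 2, 3, 6] / [5, 8] / [7];  Q = [1, 3, 4, 5] / [2, 6] / [7]
  Insert 4 (step 8): P = [1, 2, 3, 4] / [5, 6] / [7, 8];  Q = [1, 3, 4, 5] / [2, 6] / [7, 8]
Final shape: (4, 2, 2).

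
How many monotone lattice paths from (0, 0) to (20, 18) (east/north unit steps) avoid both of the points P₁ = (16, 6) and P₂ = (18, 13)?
Number of paths = 29167297803

Inclusion–exclusion. Total paths: C(38, 20) = 33578000610. Through P₁: C(22, 16)·C(16, 4) = 135795660. Through P₂: C(31, 18)·C(7, 2) = 4331314575. Since P₁ is strictly southwest of P₂, a monotone path through both must visit P₁ then P₂; paths through both = C(22, 16)·C(9, 2)·C(7, 2) = 56407428. Avoid both = 33578000610 − 135795660 − 4331314575 + 56407428 = 29167297803.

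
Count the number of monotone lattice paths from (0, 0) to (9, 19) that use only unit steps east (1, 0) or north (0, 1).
Number of paths = 6906900

A monotone lattice path from (0, 0) to (9, 19) consists of 9 east steps and 19 north steps in some order, so it is determined by which 9 of the 28 steps are east. The count is C(28, 9) = 6906900.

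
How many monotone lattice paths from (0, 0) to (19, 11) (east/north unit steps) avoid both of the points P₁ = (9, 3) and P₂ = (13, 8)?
Number of paths = 30235860

Inclusion–exclusion. Total paths: C(30, 19) = 54627300. Through P₁: C(12, 9)·C(18, 10) = 9626760. Through P₂: C(21, 13)·C(9, 6) = 17093160. Since P₁ is strictly southwest of P₂, a monotone path through both must visit P₁ then P₂; paths through both = C(12, 9)·C(9, 4)·C(9, 6) = 2328480. Avoid both = 54627300 − 9626760 − 17093160 + 2328480 = 30235860.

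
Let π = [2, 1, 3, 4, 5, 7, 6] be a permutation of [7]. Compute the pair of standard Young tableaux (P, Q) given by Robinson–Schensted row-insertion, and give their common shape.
P = [1, 3, 4, 5, 6] / [2, 7];  Q = [1, 3, 4, 5, 6] / [2, 7];  common shape = (5, 2)

Row-insert the values π_1, π_2, … into P one at a time, bumping the leftmost entry strictly greater than the inserted value down to the next row. The recording tableau Q records, in position (i, j), the step at which that cell was added to P.
  Insert 2 (step 1): P = [2];  Q = [1]
  Insert 1 (step 2): P = [1] / [2];  Q = [1] / [2]
  Insert 3 (step 3): P = [1, 3] / [2];  Q = [1, 3] / [2]
  Insert 4 (step 4): P = [1, 3, 4] / [2];  Q = [1, 3, 4] / [2]
  Insert 5 (step 5): P = [1, 3, 4, 5] / [2];  Q = [1, 3, 4, 5] / [2]
  Insert 7 (step 6): P = [1, 3, 4, 5, 7] / [2];  Q = [1, 3, 4, 5, 6] / [2]
  Insert 6 (step 7): P = [1, 3, 4, 5, 6] / [2, 7];  Q = [1, 3, 4, 5, 6] / [2, 7]
Final shape: (5, 2).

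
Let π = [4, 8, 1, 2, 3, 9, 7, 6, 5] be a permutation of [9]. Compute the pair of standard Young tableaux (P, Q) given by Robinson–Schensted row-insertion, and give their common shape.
P = [1, 2, 3, 5] / [4, 6, 9] / [7] / [8];  Q = [1, 2, 5, 6] / [3, 4, 7] / [8] / [9];  common shape = (4, 3, 1, 1)

Row-insert the values π_1, π_2, … into P one at a time, bumping the leftmost entry strictly greater than the inserted value down to the next row. The recording tableau Q records, in position (i, j), the step at which that cell was added to P.
  Insert 4 (step 1): P = [4];  Q = [1]
  Insert 8 (step 2): P = [4, 8];  Q = [1, 2]
  Insert 1 (step 3): P = [1, 8] / [4];  Q = [1, 2] / [3]
  Insert 2 (step 4): P = [1, 2] / [4, 8];  Q = [1, 2] / [3, 4]
  Insert 3 (step 5): P = [1, 2, 3] / [4, 8];  Q = [1, 2, 5] / [3, 4]
  Insert 9 (step 6): P = [1, 2, 3, 9] / [4, 8];  Q = [1, 2, 5, 6] / [3, 4]
  Insert 7 (step 7): P = [1, 2, 3, 7] / [4, 8, 9];  Q = [1, 2, 5, 6] / [3, 4, 7]
  Insert 6 (step 8): P = [1, 2, 3, 6] / [4, 7, 9] / [8];  Q = [1, 2, 5, 6] / [3, 4, 7] / [8]
  Insert 5 (step 9): P = [1, 2, 3, 5] / [4, 6, 9] / [7] / [8];  Q = [1, 2, 5, 6] / [3, 4, 7] / [8] / [9]
Final shape: (4, 3, 1, 1).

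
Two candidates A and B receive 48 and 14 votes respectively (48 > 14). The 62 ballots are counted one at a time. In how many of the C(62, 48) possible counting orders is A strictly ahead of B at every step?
Strict-lead orderings = 15946539804825

Total orderings of the 62 votes with 48 for A: C(62, 48) = 29078984349975. By the Bertrand ballot formula (Cycle Lemma / reflection principle), the number of orderings in which A is strictly ahead of B throughout is (p − q)/(p + q) · C(p + q, p) = (48 − 14)/(48 + 14) · 29078984349975 = 15946539804825.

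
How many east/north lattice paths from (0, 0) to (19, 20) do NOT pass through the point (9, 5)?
Number of paths = 62379206890

Total paths from (0, 0) to (19, 20): C(39, 19) = 68923264410. Paths through (9, 5): (paths (0, 0) → (9, 5)) × (paths (9, 5) → (19, 20)) = C(14, 9) · C(25, 10) = 2002 · 3268760 = 6544057520. Avoidance count = 68923264410 − 6544057520 = 62379206890.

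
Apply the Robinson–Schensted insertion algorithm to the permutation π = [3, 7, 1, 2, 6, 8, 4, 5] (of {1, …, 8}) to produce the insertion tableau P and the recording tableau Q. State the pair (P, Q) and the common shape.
P = [1, 2, 4, 5] / [3, 6, 8] / [7];  Q = [1, 2, 5, 6] / [3, 4, 8] / [7];  common shape = (4, 3, 1)

Row-insert the values π_1, π_2, … into P one at a time, bumping the leftmost entry strictly greater than the inserted value down to the next row. The recording tableau Q records, in position (i, j), the step at which that cell was added to P.
  Insert 3 (step 1): P = [3];  Q = [1]
  Insert 7 (step 2): P = [3, 7];  Q = [1, 2]
  Insert 1 (step 3): P = [1, 7] / [3];  Q = [1, 2] / [3]
  Insert 2 (step 4): P = [1, 2] / [3, 7];  Q = [1, 2] / [3, 4]
  Insert 6 (step 5): P = [1, 2, 6] / [3, 7];  Q = [1, 2, 5] / [3, 4]
  Insert 8 (step 6): P = [1, 2, 6, 8] / [3, 7];  Q = [1, 2, 5, 6] / [3, 4]
  Insert 4 (step 7): P = [1, 2, 4, 8] / [3, 6] / [7];  Q = [1, 2, 5, 6] / [3, 4] / [7]
  Insert 5 (step 8): P = [1, 2, 4, 5] / [3, 6, 8] / [7];  Q = [1, 2, 5, 6] / [3, 4, 8] / [7]
Final shape: (4, 3, 1).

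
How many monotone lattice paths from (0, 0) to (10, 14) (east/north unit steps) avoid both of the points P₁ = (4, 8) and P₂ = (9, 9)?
Number of paths = 1229976

Inclusion–exclusion. Total paths: C(24, 10) = 1961256. Through P₁: C(12, 4)·C(12, 6) = 457380. Through P₂: C(18, 9)·C(6, 1) = 291720. Since P₁ is strictly southwest of P₂, a monotone path through both must visit P₁ then P₂; paths through both = C(12, 4)·C(6, 5)·C(6, 1) = 17820. Avoid both = 1961256 − 457380 − 291720 + 17820 = 1229976.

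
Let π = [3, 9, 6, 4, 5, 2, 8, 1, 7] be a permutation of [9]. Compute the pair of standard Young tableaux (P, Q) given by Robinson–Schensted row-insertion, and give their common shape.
P = [1, 4, 5, 7] / [2, 8] / [3] / [6] / [9];  Q = [1, 2, 5, 7] / [3, 9] / [4] / [6] / [8];  common shape = (4, 2, 1, 1, 1)

Row-insert the values π_1, π_2, … into P one at a time, bumping the leftmost entry strictly greater than the inserted value down to the next row. The recording tableau Q records, in position (i, j), the step at which that cell was added to P.
  Insert 3 (step 1): P = [3];  Q = [1]
  Insert 9 (step 2): P = [3, 9];  Q = [1, 2]
  Insert 6 (step 3): P = [3, 6] / [9];  Q = [1, 2] / [3]
  Insert 4 (step 4): P = [3, 4] / [6] / [9];  Q = [1, 2] / [3] / [4]
  Insert 5 (step 5): P = [3, 4, 5] / [6] / [9];  Q = [1, 2, 5] / [3] / [4]
  Insert 2 (step 6): P = [2, 4, 5] / [3] / [6] / [9];  Q = [1, 2, 5] / [3] / [4] / [6]
  Insert 8 (step 7): P = [2, 4, 5, 8] / [3] / [6] / [9];  Q = [1, 2, 5, 7] / [3] / [4] / [6]
  Insert 1 (step 8): P = [1, 4, 5, 8] / [2] / [3] / [6] / [9];  Q = [1, 2, 5, 7] / [3] / [4] / [6] / [8]
  Insert 7 (step 9): P = [1, 4, 5, 7] / [2, 8] / [3] / [6] / [9];  Q = [1, 2, 5, 7] / [3, 9] / [4] / [6] / [8]
Final shape: (4, 2, 1, 1, 1).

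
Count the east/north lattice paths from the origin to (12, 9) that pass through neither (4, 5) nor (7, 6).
Number of paths = 163688

Inclusion–exclusion. Total paths: C(21, 12) = 293930. Through P₁: C(9, 4)·C(12, 8) = 62370. Through P₂: C(13, 7)·C(8, 5) = 96096. Since P₁ is strictly southwest of P₂, a monotone path through both must visit P₁ then P₂; paths through both = C(9, 4)·C(4, 3)·C(8, 5) = 28224. Avoid both = 293930 − 62370 − 96096 + 28224 = 163688.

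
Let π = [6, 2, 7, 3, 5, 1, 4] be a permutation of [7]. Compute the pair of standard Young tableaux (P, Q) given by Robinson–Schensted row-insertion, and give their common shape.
P = [1, 3, 4] / [2, 5] / [6, 7];  Q = [1, 3, 5] / [2, 4] / [6, 7];  common shape = (3, 2, 2)

Row-insert the values π_1, π_2, … into P one at a time, bumping the leftmost entry strictly greater than the inserted value down to the next row. The recording tableau Q records, in position (i, j), the step at which that cell was added to P.
  Insert 6 (step 1): P = [6];  Q = [1]
  Insert 2 (step 2): P = [2] / [6];  Q = [1] / [2]
  Insert 7 (step 3): P = [2, 7] / [6];  Q = [1, 3] / [2]
  Insert 3 (step 4): P = [2, 3] / [6, 7];  Q = [1, 3] / [2, 4]
  Insert 5 (step 5): P = [2, 3, 5] / [6, 7];  Q = [1, 3, 5] / [2, 4]
  Insert 1 (step 6): P = [1, 3, 5] / [2, 7] / [6];  Q = [1, 3, 5] / [2, 4] / [6]
  Insert 4 (step 7): P = [1, 3, 4] / [2, 5] / [6, 7];  Q = [1, 3, 5] / [2, 4] / [6, 7]
Final shape: (3, 2, 2).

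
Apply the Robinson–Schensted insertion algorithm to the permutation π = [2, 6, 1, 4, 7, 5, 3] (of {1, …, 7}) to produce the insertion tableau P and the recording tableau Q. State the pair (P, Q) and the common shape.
P = [1, 3, 5] / [2, 4, 7] / [6];  Q = [1, 2, 5] / [3, 4, 6] / [7];  common shape = (3, 3, 1)

Row-insert the values π_1, π_2, … into P one at a time, bumping the leftmost entry strictly greater than the inserted value down to the next row. The recording tableau Q records, in position (i, j), the step at which that cell was added to P.
  Insert 2 (step 1): P = [2];  Q = [1]
  Insert 6 (step 2): P = [2, 6];  Q = [1, 2]
  Insert 1 (step 3): P = [1, 6] / [2];  Q = [1, 2] / [3]
  Insert 4 (step 4): P = [1, 4] / [2, 6];  Q = [1, 2] / [3, 4]
  Insert 7 (step 5): P = [1, 4, 7] / [2, 6];  Q = [1, 2, 5] / [3, 4]
  Insert 5 (step 6): P = [1, 4, 5] / [2, 6, 7];  Q = [1, 2, 5] / [3, 4, 6]
  Insert 3 (step 7): P = [1, 3, 5] / [2, 4, 7] / [6];  Q = [1, 2, 5] / [3, 4, 6] / [7]
Final shape: (3, 3, 1).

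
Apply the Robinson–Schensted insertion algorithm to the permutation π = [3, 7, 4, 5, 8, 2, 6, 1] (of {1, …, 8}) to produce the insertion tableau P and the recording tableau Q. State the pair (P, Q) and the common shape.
P = [1, 4, 5, 6] / [2, 8] / [3] / [7];  Q = [1, 2, 4, 5] / [3, 7] / [6] / [8];  common shape = (4, 2, 1, 1)

Row-insert the values π_1, π_2, … into P one at a time, bumping the leftmost entry strictly greater than the inserted value down to the next row. The recording tableau Q records, in position (i, j), the step at which that cell was added to P.
  Insert 3 (step 1): P = [3];  Q = [1]
  Insert 7 (step 2): P = [3, 7];  Q = [1, 2]
  Insert 4 (step 3): P = [3, 4] / [7];  Q = [1, 2] / [3]
  Insert 5 (step 4): P = [3, 4, 5] / [7];  Q = [1, 2, 4] / [3]
  Insert 8 (step 5): P = [3, 4, 5, 8] / [7];  Q = [1, 2, 4, 5] / [3]
  Insert 2 (step 6): P = [2, 4, 5, 8] / [3] / [7];  Q = [1, 2, 4, 5] / [3] / [6]
  Insert 6 (step 7): P = [2, 4, 5, 6] / [3, 8] / [7];  Q = [1, 2, 4, 5] / [3, 7] / [6]
  Insert 1 (step 8): P = [1, 4, 5, 6] / [2, 8] / [3] / [7];  Q = [1, 2, 4, 5] / [3, 7] / [6] / [8]
Final shape: (4, 2, 1, 1).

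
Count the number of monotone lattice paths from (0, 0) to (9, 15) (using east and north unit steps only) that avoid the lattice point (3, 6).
Number of paths = 887084

Total paths from (0, 0) to (9, 15): C(24, 9) = 1307504. Paths through (3, 6): (paths (0, 0) → (3, 6)) × (paths (3, 6) → (9, 15)) = C(9, 3) · C(15, 6) = 84 · 5005 = 420420. Avoidance count = 1307504 − 420420 = 887084.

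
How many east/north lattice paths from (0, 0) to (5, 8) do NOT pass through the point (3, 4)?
Number of paths = 762

Total paths from (0, 0) to (5, 8): C(13, 5) = 1287. Paths through (3, 4): (paths (0, 0) → (3, 4)) × (paths (3, 4) → (5, 8)) = C(7, 3) · C(6, 2) = 35 · 15 = 525. Avoidance count = 1287 − 525 = 762.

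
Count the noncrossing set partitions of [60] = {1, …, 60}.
C_60 = 1583850964596120042686772779038896

These noncrossing partitions are counted by the Catalan number C_n = (1/(n + 1)) · C(2n, n). For n = 60: C_60 = (1/61) · C(120, 60) = 96614908840363322603893139521372656/61 = 1583850964596120042686772779038896.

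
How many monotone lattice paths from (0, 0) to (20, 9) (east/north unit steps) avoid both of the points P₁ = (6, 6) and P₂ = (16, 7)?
Number of paths = 5861790

Inclusion–exclusion. Total paths: C(29, 20) = 10015005. Through P₁: C(12, 6)·C(17, 14) = 628320. Through P₂: C(23, 16)·C(6, 4) = 3677355. Since P₁ is strictly southwest of P₂, a monotone path through both must visit P₁ then P₂; paths through both = C(12, 6)·C(11, 10)·C(6, 4) = 152460. Avoid both = 10015005 − 628320 − 3677355 + 152460 = 5861790.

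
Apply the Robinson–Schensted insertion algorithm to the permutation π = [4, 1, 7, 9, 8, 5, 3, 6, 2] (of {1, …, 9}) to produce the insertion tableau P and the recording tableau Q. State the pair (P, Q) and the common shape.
P = [1, 2, 6] / [3, 5, 8] / [4] / [7] / [9];  Q = [1, 3, 4] / [2, 5, 8] / [6] / [7] / [9];  common shape = (3, 3, 1, 1, 1)

Row-insert the values π_1, π_2, … into P one at a time, bumping the leftmost entry strictly greater than the inserted value down to the next row. The recording tableau Q records, in position (i, j), the step at which that cell was added to P.
  Insert 4 (step 1): P = [4];  Q = [1]
  Insert 1 (step 2): P = [1] / [4];  Q = [1] / [2]
  Insert 7 (step 3): P = [1, 7] / [4];  Q = [1, 3] / [2]
  Insert 9 (step 4): P = [1, 7, 9] / [4];  Q = [1, 3, 4] / [2]
  Insert 8 (step 5): P = [1, 7, 8] / [4, 9];  Q = [1, 3, 4] / [2, 5]
  Insert 5 (step 6): P = [1, 5, 8] / [4, 7] / [9];  Q = [1, 3, 4] / [2, 5] / [6]
  Insert 3 (step 7): P = [1, 3, 8] / [4, 5] / [7] / [9];  Q = [1, 3, 4] / [2, 5] / [6] / [7]
  Insert 6 (step 8): P = [1, 3, 6] / [4, 5, 8] / [7] / [9];  Q = [1, 3, 4] / [2, 5, 8] / [6] / [7]
  Insert 2 (step 9): P = [1, 2, 6] / [3, 5, 8] / [4] / [7] / [9];  Q = [1, 3, 4] / [2, 5, 8] / [6] / [7] / [9]
Final shape: (3, 3, 1, 1, 1).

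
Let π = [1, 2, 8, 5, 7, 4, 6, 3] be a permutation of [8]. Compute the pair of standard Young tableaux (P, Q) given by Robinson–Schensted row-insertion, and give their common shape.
P = [1, 2, 3, 6] / [4, 7] / [5] / [8];  Q = [1, 2, 3, 5] / [4, 7] / [6] / [8];  common shape = (4, 2, 1, 1)

Row-insert the values π_1, π_2, … into P one at a time, bumping the leftmost entry strictly greater than the inserted value down to the next row. The recording tableau Q records, in position (i, j), the step at which that cell was added to P.
  Insert 1 (step 1): P = [1];  Q = [1]
  Insert 2 (step 2): P = [1, 2];  Q = [1, 2]
  Insert 8 (step 3): P = [1, 2, 8];  Q = [1, 2, 3]
  Insert 5 (step 4): P = [1, 2, 5] / [8];  Q = [1, 2, 3] / [4]
  Insert 7 (step 5): P = [1, 2, 5, 7] / [8];  Q = [1, 2, 3, 5] / [4]
  Insert 4 (step 6): P = [1, 2, 4, 7] / [5] / [8];  Q = [1, 2, 3, 5] / [4] / [6]
  Insert 6 (step 7): P = [1, 2, 4, 6] / [5, 7] / [8];  Q = [1, 2, 3, 5] / [4, 7] / [6]
  Insert 3 (step 8): P = [1, 2, 3, 6] / [4, 7] / [5] / [8];  Q = [1, 2, 3, 5] / [4, 7] / [6] / [8]
Final shape: (4, 2, 1, 1).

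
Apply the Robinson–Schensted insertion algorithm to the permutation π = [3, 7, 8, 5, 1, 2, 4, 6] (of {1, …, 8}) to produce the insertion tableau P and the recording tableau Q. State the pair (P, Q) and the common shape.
P = [1, 2, 4, 6] / [3, 5, 8] / [7];  Q = [1, 2, 3, 8] / [4, 6, 7] / [5];  common shape = (4, 3, 1)

Row-insert the values π_1, π_2, … into P one at a time, bumping the leftmost entry strictly greater than the inserted value down to the next row. The recording tableau Q records, in position (i, j), the step at which that cell was added to P.
  Insert 3 (step 1): P = [3];  Q = [1]
  Insert 7 (step 2): P = [3, 7];  Q = [1, 2]
  Insert 8 (step 3): P = [3, 7, 8];  Q = [1, 2, 3]
  Insert 5 (step 4): P = [3, 5, 8] / [7];  Q = [1, 2, 3] / [4]
  Insert 1 (step 5): P = [1, 5, 8] / [3] / [7];  Q = [1, 2, 3] / [4] / [5]
  Insert 2 (step 6): P = [1, 2, 8] / [3, 5] / [7];  Q = [1, 2, 3] / [4, 6] / [5]
  Insert 4 (step 7): P = [1, 2, 4] / [3, 5, 8] / [7];  Q = [1, 2, 3] / [4, 6, 7] / [5]
  Insert 6 (step 8): P = [1, 2, 4, 6] / [3, 5, 8] / [7];  Q = [1, 2, 3, 8] / [4, 6, 7] / [5]
Final shape: (4, 3, 1).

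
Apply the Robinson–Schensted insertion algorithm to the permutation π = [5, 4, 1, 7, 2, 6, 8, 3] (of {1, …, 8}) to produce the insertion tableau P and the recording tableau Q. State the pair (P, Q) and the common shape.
P = [1, 2, 3, 8] / [4, 6] / [5, 7];  Q = [1, 4, 6, 7] / [2, 5] / [3, 8];  common shape = (4, 2, 2)

Row-insert the values π_1, π_2, … into P one at a time, bumping the leftmost entry strictly greater than the inserted value down to the next row. The recording tableau Q records, in position (i, j), the step at which that cell was added to P.
  Insert 5 (step 1): P = [5];  Q = [1]
  Insert 4 (step 2): P = [4] / [5];  Q = [1] / [2]
  Insert 1 (step 3): P = [1] / [4] / [5];  Q = [1] / [2] / [3]
  Insert 7 (step 4): P = [1, 7] / [4] / [5];  Q = [1, 4] / [2] / [3]
  Insert 2 (step 5): P = [1, 2] / [4, 7] / [5];  Q = [1, 4] / [2, 5] / [3]
  Insert 6 (step 6): P = [1, 2, 6] / [4, 7] / [5];  Q = [1, 4, 6] / [2, 5] / [3]
  Insert 8 (step 7): P = [1, 2, 6, 8] / [4, 7] / [5];  Q = [1, 4, 6, 7] / [2, 5] / [3]
  Insert 3 (step 8): P = [1, 2, 3, 8] / [4, 6] / [5, 7];  Q = [1, 4, 6, 7] / [2, 5] / [3, 8]
Final shape: (4, 2, 2).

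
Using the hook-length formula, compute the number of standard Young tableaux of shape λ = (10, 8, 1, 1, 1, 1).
# SYT of shape (10, 8, 1, 1, 1, 1) = 42678636

Hook-length formula: f^λ = n! / Π hook(c), product over all cells c of the Young diagram. For λ = (10, 8, 1, 1, 1, 1), n = 22 boxes. Hook lengths by row (left-to-right, top-to-bottom): [15, 10, 9, 8, 7, 6, 5, 4, 2, 1]; [12, 7, 6, 5, 4, 3, 2, 1]; [4]; [3]; [2]; [1]. Product of hooks = 26336378880000. So f^λ = 22! / 26336378880000 = 1124000727777607680000 / 26336378880000 = 42678636.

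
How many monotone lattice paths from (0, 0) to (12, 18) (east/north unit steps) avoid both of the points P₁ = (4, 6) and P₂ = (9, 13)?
Number of paths = 41497925

Inclusion–exclusion. Total paths: C(30, 12) = 86493225. Through P₁: C(10, 4)·C(20, 8) = 26453700. Through P₂: C(22, 9)·C(8, 3) = 27855520. Since P₁ is strictly southwest of P₂, a monotone path through both must visit P₁ then P₂; paths through both = C(10, 4)·C(12, 5)·C(8, 3) = 9313920. Avoid both = 86493225 − 26453700 − 27855520 + 9313920 = 41497925.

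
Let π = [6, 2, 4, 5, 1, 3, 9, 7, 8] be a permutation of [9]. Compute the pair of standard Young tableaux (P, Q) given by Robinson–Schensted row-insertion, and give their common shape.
P = [1, 3, 5, 7, 8] / [2, 4, 9] / [6];  Q = [1, 3, 4, 7, 9] / [2, 6, 8] / [5];  common shape = (5, 3, 1)

Row-insert the values π_1, π_2, … into P one at a time, bumping the leftmost entry strictly greater than the inserted value down to the next row. The recording tableau Q records, in position (i, j), the step at which that cell was added to P.
  Insert 6 (step 1): P = [6];  Q = [1]
  Insert 2 (step 2): P = [2] / [6];  Q = [1] / [2]
  Insert 4 (step 3): P = [2, 4] / [6];  Q = [1, 3] / [2]
  Insert 5 (step 4): P = [2, 4, 5] / [6];  Q = [1, 3, 4] / [2]
  Insert 1 (step 5): P = [1, 4, 5] / [2] / [6];  Q = [1, 3, 4] / [2] / [5]
  Insert 3 (step 6): P = [1, 3, 5] / [2, 4] / [6];  Q = [1, 3, 4] / [2, 6] / [5]
  Insert 9 (step 7): P = [1, 3, 5, 9] / [2, 4] / [6];  Q = [1, 3, 4, 7] / [2, 6] / [5]
  Insert 7 (step 8): P = [1, 3, 5, 7] / [2, 4, 9] / [6];  Q = [1, 3, 4, 7] / [2, 6, 8] / [5]
  Insert 8 (step 9): P = [1, 3, 5, 7, 8] / [2, 4, 9] / [6];  Q = [1, 3, 4, 7, 9] / [2, 6, 8] / [5]
Final shape: (5, 3, 1).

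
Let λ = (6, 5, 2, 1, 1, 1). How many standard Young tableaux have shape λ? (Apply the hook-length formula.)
# SYT of shape (6, 5, 2, 1, 1, 1) = 559104

Hook-length formula: f^λ = n! / Π hook(c), product over all cells c of the Young diagram. For λ = (6, 5, 2, 1, 1, 1), n = 16 boxes. Hook lengths by row (left-to-right, top-to-bottom): [11, 7, 5, 4, 3, 1]; [9, 5, 3, 2, 1]; [5, 1]; [3]; [2]; [1]. Product of hooks = 37422000. So f^λ = 16! / 37422000 = 20922789888000 / 37422000 = 559104.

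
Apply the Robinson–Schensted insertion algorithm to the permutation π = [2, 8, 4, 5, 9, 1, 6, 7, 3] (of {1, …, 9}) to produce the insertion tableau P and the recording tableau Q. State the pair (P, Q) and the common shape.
P = [1, 3, 5, 6, 7] / [2, 4] / [8, 9];  Q = [1, 2, 4, 5, 8] / [3, 7] / [6, 9];  common shape = (5, 2, 2)

Row-insert the values π_1, π_2, … into P one at a time, bumping the leftmost entry strictly greater than the inserted value down to the next row. The recording tableau Q records, in position (i, j), the step at which that cell was added to P.
  Insert 2 (step 1): P = [2];  Q = [1]
  Insert 8 (step 2): P = [2, 8];  Q = [1, 2]
  Insert 4 (step 3): P = [2, 4] / [8];  Q = [1, 2] / [3]
  Insert 5 (step 4): P = [2, 4, 5] / [8];  Q = [1, 2, 4] / [3]
  Insert 9 (step 5): P = [2, 4, 5, 9] / [8];  Q = [1, 2, 4, 5] / [3]
  Insert 1 (step 6): P = [1, 4, 5, 9] / [2] / [8];  Q = [1, 2, 4, 5] / [3] / [6]
  Insert 6 (step 7): P = [1, 4, 5, 6] / [2, 9] / [8];  Q = [1, 2, 4, 5] / [3, 7] / [6]
  Insert 7 (step 8): P = [1, 4, 5, 6, 7] / [2, 9] / [8];  Q = [1, 2, 4, 5, 8] / [3, 7] / [6]
  Insert 3 (step 9): P = [1, 3, 5, 6, 7] / [2, 4] / [8, 9];  Q = [1, 2, 4, 5, 8] / [3, 7] / [6, 9]
Final shape: (5, 2, 2).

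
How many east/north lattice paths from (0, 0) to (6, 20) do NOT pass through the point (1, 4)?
Number of paths = 128485

Total paths from (0, 0) to (6, 20): C(26, 6) = 230230. Paths through (1, 4): (paths (0, 0) → (1, 4)) × (paths (1, 4) → (6, 20)) = C(5, 1) · C(21, 5) = 5 · 20349 = 101745. Avoidance count = 230230 − 101745 = 128485.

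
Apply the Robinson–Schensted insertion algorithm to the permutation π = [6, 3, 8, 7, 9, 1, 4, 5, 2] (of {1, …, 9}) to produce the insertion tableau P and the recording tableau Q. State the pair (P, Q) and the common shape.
P = [1, 2, 5] / [3, 4, 9] / [6, 7] / [8];  Q = [1, 3, 5] / [2, 4, 8] / [6, 7] / [9];  common shape = (3, 3, 2, 1)

Row-insert the values π_1, π_2, … into P one at a time, bumping the leftmost entry strictly greater than the inserted value down to the next row. The recording tableau Q records, in position (i, j), the step at which that cell was added to P.
  Insert 6 (step 1): P = [6];  Q = [1]
  Insert 3 (step 2): P = [3] / [6];  Q = [1] / [2]
  Insert 8 (step 3): P = [3, 8] / [6];  Q = [1, 3] / [2]
  Insert 7 (step 4): P = [3, 7] / [6, 8];  Q = [1, 3] / [2, 4]
  Insert 9 (step 5): P = [3, 7, 9] / [6, 8];  Q = [1, 3, 5] / [2, 4]
  Insert 1 (step 6): P = [1, 7, 9] / [3, 8] / [6];  Q = [1, 3, 5] / [2, 4] / [6]
  Insert 4 (step 7): P = [1, 4, 9] / [3, 7] / [6, 8];  Q = [1, 3, 5] / [2, 4] / [6, 7]
  Insert 5 (step 8): P = [1, 4, 5] / [3, 7, 9] / [6, 8];  Q = [1, 3, 5] / [2, 4, 8] / [6, 7]
  Insert 2 (step 9): P = [1, 2, 5] / [3, 4, 9] / [6, 7] / [8];  Q = [1, 3, 5] / [2, 4, 8] / [6, 7] / [9]
Final shape: (3, 3, 2, 1).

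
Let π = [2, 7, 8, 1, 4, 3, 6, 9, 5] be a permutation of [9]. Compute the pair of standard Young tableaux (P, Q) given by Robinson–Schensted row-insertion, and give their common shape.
P = [1, 3, 5, 9] / [2, 4, 6] / [7, 8];  Q = [1, 2, 3, 8] / [4, 5, 7] / [6, 9];  common shape = (4, 3, 2)

Row-insert the values π_1, π_2, … into P one at a time, bumping the leftmost entry strictly greater than the inserted value down to the next row. The recording tableau Q records, in position (i, j), the step at which that cell was added to P.
  Insert 2 (step 1): P = [2];  Q = [1]
  Insert 7 (step 2): P = [2, 7];  Q = [1, 2]
  Insert 8 (step 3): P = [2, 7, 8];  Q = [1, 2, 3]
  Insert 1 (step 4): P = [1, 7, 8] / [2];  Q = [1, 2, 3] / [4]
  Insert 4 (step 5): P = [1, 4, 8] / [2, 7];  Q = [1, 2, 3] / [4, 5]
  Insert 3 (step 6): P = [1, 3, 8] / [2, 4] / [7];  Q = [1, 2, 3] / [4, 5] / [6]
  Insert 6 (step 7): P = [1, 3, 6] / [2, 4, 8] / [7];  Q = [1, 2, 3] / [4, 5, 7] / [6]
  Insert 9 (step 8): P = [1, 3, 6, 9] / [2, 4, 8] / [7];  Q = [1, 2, 3, 8] / [4, 5, 7] / [6]
  Insert 5 (step 9): P = [1, 3, 5, 9] / [2, 4, 6] / [7, 8];  Q = [1, 2, 3, 8] / [4, 5, 7] / [6, 9]
Final shape: (4, 3, 2).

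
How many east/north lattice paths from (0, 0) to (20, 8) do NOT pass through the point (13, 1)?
Number of paths = 3060057

Total paths from (0, 0) to (20, 8): C(28, 20) = 3108105. Paths through (13, 1): (paths (0, 0) → (13, 1)) × (paths (13, 1) → (20, 8)) = C(14, 13) · C(14, 7) = 14 · 3432 = 48048. Avoidance count = 3108105 − 48048 = 3060057.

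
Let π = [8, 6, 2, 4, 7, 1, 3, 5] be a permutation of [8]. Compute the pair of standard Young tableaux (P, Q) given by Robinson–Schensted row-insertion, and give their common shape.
P = [1, 3, 5] / [2, 4, 7] / [6] / [8];  Q = [1, 4, 5] / [2, 7, 8] / [3] / [6];  common shape = (3, 3, 1, 1)

Row-insert the values π_1, π_2, … into P one at a time, bumping the leftmost entry strictly greater than the inserted value down to the next row. The recording tableau Q records, in position (i, j), the step at which that cell was added to P.
  Insert 8 (step 1): P = [8];  Q = [1]
  Insert 6 (step 2): P = [6] / [8];  Q = [1] / [2]
  Insert 2 (step 3): P = [2] / [6] / [8];  Q = [1] / [2] / [3]
  Insert 4 (step 4): P = [2, 4] / [6] / [8];  Q = [1, 4] / [2] / [3]
  Insert 7 (step 5): P = [2, 4, 7] / [6] / [8];  Q = [1, 4, 5] / [2] / [3]
  Insert 1 (step 6): P = [1, 4, 7] / [2] / [6] / [8];  Q = [1, 4, 5] / [2] / [3] / [6]
  Insert 3 (step 7): P = [1, 3, 7] / [2, 4] / [6] / [8];  Q = [1, 4, 5] / [2, 7] / [3] / [6]
  Insert 5 (step 8): P = [1, 3, 5] / [2, 4, 7] / [6] / [8];  Q = [1, 4, 5] / [2, 7, 8] / [3] / [6]
Final shape: (3, 3, 1, 1).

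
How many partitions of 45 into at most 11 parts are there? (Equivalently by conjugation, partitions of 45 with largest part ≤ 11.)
p(45, parts ≤ 11) = 41373

Use the recurrence p(n, m) = p(n, m−1) + p(n−m, m): either the largest part is < m (count p(n, m−1)) or the largest part is exactly m (remove one copy of m, count p(n−m, m)). With p(0, ·) = 1 this gives p(45, parts ≤ 11) = 41373. (By conjugating Young diagrams, this also counts partitions of 45 into at most 11 parts.)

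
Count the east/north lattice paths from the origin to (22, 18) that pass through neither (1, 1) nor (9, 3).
Number of paths = 50950494240

Inclusion–exclusion. Total paths: C(40, 22) = 113380261800. Through P₁: C(2, 1)·C(38, 21) = 57562286760. Through P₂: C(12, 9)·C(28, 13) = 8237275200. Since P₁ is strictly southwest of P₂, a monotone path through both must visit P₁ then P₂; paths through both = C(2, 1)·C(10, 8)·C(28, 13) = 3369794400. Avoid both = 113380261800 − 57562286760 − 8237275200 + 3369794400 = 50950494240.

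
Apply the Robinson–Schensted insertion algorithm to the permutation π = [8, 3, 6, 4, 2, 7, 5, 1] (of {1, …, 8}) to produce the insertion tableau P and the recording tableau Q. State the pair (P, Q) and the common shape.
P = [1, 4, 5] / [2, 7] / [3] / [6] / [8];  Q = [1, 3, 6] / [2, 7] / [4] / [5] / [8];  common shape = (3, 2, 1, 1, 1)

Row-insert the values π_1, π_2, … into P one at a time, bumping the leftmost entry strictly greater than the inserted value down to the next row. The recording tableau Q records, in position (i, j), the step at which that cell was added to P.
  Insert 8 (step 1): P = [8];  Q = [1]
  Insert 3 (step 2): P = [3] / [8];  Q = [1] / [2]
  Insert 6 (step 3): P = [3, 6] / [8];  Q = [1, 3] / [2]
  Insert 4 (step 4): P = [3, 4] / [6] / [8];  Q = [1, 3] / [2] / [4]
  Insert 2 (step 5): P = [2, 4] / [3] / [6] / [8];  Q = [1, 3] / [2] / [4] / [5]
  Insert 7 (step 6): P = [2, 4, 7] / [3] / [6] / [8];  Q = [1, 3, 6] / [2] / [4] / [5]
  Insert 5 (step 7): P = [2, 4, 5] / [3, 7] / [6] / [8];  Q = [1, 3, 6] / [2, 7] / [4] / [5]
  Insert 1 (step 8): P = [1, 4, 5] / [2, 7] / [3] / [6] / [8];  Q = [1, 3, 6] / [2, 7] / [4] / [5] / [8]
Final shape: (3, 2, 1, 1, 1).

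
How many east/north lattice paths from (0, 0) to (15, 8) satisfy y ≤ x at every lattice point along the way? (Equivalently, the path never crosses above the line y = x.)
Number of paths = 245157

By the reflection principle (André's argument), the number of monotone paths to (15, 8) with n ≤ m that never go above y = x is C(23, 15) − C(23, 16) = 490314 − 245157 = 245157.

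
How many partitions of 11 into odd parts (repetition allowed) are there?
p_odd(11) = 12

Partitions of 11 using only odd parts 1, 3, 5, …: 11, 9+1+1, 7+3+1, 7+1+1+1+1, 5+5+1, 5+3+3, 5+3+1+1+1, 5+1+1+1+1+1+1, 3+3+3+1+1, 3+3+1+1+1+1+1, 3+1+1+1+1+1+1+1+1, 1+1+1+1+1+1+1+1+1+1+1. There are 12. (Euler: this equals q(11), the number of distinct-part partitions.)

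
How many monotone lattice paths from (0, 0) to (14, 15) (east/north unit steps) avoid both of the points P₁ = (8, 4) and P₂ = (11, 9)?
Number of paths = 59652480

Inclusion–exclusion. Total paths: C(29, 14) = 77558760. Through P₁: C(12, 8)·C(17, 6) = 6126120. Through P₂: C(20, 11)·C(9, 3) = 14108640. Since P₁ is strictly southwest of P₂, a monotone path through both must visit P₁ then P₂; paths through both = C(12, 8)·C(8, 3)·C(9, 3) = 2328480. Avoid both = 77558760 − 6126120 − 14108640 + 2328480 = 59652480.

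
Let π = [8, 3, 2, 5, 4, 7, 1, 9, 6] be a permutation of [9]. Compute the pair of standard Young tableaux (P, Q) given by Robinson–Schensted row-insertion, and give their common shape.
P = [1, 4, 6, 9] / [2, 5, 7] / [3] / [8];  Q = [1, 4, 6, 8] / [2, 5, 9] / [3] / [7];  common shape = (4, 3, 1, 1)

Row-insert the values π_1, π_2, … into P one at a time, bumping the leftmost entry strictly greater than the inserted value down to the next row. The recording tableau Q records, in position (i, j), the step at which that cell was added to P.
  Insert 8 (step 1): P = [8];  Q = [1]
  Insert 3 (step 2): P = [3] / [8];  Q = [1] / [2]
  Insert 2 (step 3): P = [2] / [3] / [8];  Q = [1] / [2] / [3]
  Insert 5 (step 4): P = [2, 5] / [3] / [8];  Q = [1, 4] / [2] / [3]
  Insert 4 (step 5): P = [2, 4] / [3, 5] / [8];  Q = [1, 4] / [2, 5] / [3]
  Insert 7 (step 6): P = [2, 4, 7] / [3, 5] / [8];  Q = [1, 4, 6] / [2, 5] / [3]
  Insert 1 (step 7): P = [1, 4, 7] / [2, 5] / [3] / [8];  Q = [1, 4, 6] / [2, 5] / [3] / [7]
  Insert 9 (step 8): P = [1, 4, 7, 9] / [2, 5] / [3] / [8];  Q = [1, 4, 6, 8] / [2, 5] / [3] / [7]
  Insert 6 (step 9): P = [1, 4, 6, 9] / [2, 5, 7] / [3] / [8];  Q = [1, 4, 6, 8] / [2, 5, 9] / [3] / [7]
Final shape: (4, 3, 1, 1).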